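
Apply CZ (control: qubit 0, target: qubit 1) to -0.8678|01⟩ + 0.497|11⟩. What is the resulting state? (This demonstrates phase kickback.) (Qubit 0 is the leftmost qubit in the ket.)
-0.8678|01⟩ - 0.497|11⟩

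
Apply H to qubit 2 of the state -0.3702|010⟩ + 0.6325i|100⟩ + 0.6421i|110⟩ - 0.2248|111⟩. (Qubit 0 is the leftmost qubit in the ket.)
-0.2618|010⟩ - 0.2618|011⟩ + 0.4472i|100⟩ + 0.4472i|101⟩ + (-0.159 + 0.454i)|110⟩ + (0.159 + 0.454i)|111⟩

H on qubit 2 mixes each pair of kets that differ only in qubit 2: amplitudes (a, b) of (|…0…⟩, |…1…⟩) become ((a + b)/√2, (a − b)/√2). Kets absent from the input have amplitude 0.
(|010⟩, |011⟩): (a, b) = (-0.3702, 0) → (-0.2618, -0.2618)
(|100⟩, |101⟩): (a, b) = (0.6325i, 0) → (0.4472i, 0.4472i)
(|110⟩, |111⟩): (a, b) = (0.6421i, -0.2248) → ((-0.159 + 0.454i), (0.159 + 0.454i))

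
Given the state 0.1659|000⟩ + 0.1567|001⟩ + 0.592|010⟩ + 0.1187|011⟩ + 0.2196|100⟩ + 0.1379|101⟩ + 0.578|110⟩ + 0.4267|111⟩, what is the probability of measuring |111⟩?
0.1821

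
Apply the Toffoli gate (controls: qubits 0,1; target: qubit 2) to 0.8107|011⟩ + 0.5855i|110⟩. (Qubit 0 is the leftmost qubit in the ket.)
0.8107|011⟩ + 0.5855i|111⟩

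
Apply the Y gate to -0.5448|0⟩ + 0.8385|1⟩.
-0.8385i|0⟩ - 0.5448i|1⟩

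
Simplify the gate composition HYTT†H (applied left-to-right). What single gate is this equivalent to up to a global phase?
Y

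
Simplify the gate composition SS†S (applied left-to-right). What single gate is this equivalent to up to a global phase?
S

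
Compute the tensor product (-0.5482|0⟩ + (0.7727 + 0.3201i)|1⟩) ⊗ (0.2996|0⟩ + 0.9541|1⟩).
-0.1642|00⟩ - 0.523|01⟩ + (0.2315 + 0.0959i)|10⟩ + (0.7372 + 0.3054i)|11⟩

amp(|b₁b₂…⟩) = product of the factor amplitudes for bits b₁, b₂, …; only kets whose every factor amplitude is nonzero survive.
|00⟩: (-0.5482)(0.2996) = -0.1642
|01⟩: (-0.5482)(0.9541) = -0.523
|10⟩: (0.7727 + 0.3201i)(0.2996) = (0.2315 + 0.0959i)
|11⟩: (0.7727 + 0.3201i)(0.9541) = (0.7372 + 0.3054i)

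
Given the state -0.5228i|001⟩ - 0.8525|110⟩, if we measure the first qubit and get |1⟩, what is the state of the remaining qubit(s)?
-|10⟩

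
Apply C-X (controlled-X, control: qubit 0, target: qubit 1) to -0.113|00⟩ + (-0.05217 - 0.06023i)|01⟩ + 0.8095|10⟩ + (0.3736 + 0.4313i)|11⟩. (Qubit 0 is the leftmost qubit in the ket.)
-0.113|00⟩ + (-0.05217 - 0.06023i)|01⟩ + (0.3736 + 0.4313i)|10⟩ + 0.8095|11⟩

C-X leaves the control-|0⟩ kets |00⟩, |01⟩ unchanged and applies X to qubit 1 on the control-|1⟩ pair (|10⟩, |11⟩).
X = [[0, 1], [1, 0]].
With a = amp(|10⟩) = 0.8095 and b = amp(|11⟩) = (0.3736 + 0.4313i):
new amp(|10⟩) = (1)·b = (0.3736 + 0.4313i)
new amp(|11⟩) = (1)·a = 0.8095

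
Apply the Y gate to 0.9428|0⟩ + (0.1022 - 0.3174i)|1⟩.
(-0.3174 - 0.1022i)|0⟩ + 0.9428i|1⟩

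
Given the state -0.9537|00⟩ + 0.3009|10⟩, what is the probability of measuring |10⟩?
0.09054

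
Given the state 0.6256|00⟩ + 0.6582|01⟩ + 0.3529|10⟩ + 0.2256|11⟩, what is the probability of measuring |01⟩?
0.4332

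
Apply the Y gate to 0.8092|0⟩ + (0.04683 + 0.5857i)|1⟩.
(0.5857 - 0.04683i)|0⟩ + 0.8092i|1⟩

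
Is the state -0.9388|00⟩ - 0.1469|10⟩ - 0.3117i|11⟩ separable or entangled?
Entangled

Writing the state as a|00⟩ + b|01⟩ + c|10⟩ + d|11⟩, it is a product state iff ad − bc = 0.
Here (a, b, c, d) = (-0.9388, 0, -0.1469, -0.3117i): ad − bc = (-0.9388)(-0.3117i) − (0)(-0.1469) = 0.2926i ≠ 0, so the state is entangled.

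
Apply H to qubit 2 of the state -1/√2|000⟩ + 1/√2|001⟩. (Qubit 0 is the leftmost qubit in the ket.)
-|001⟩

H on qubit 2 mixes each pair of kets that differ only in qubit 2: amplitudes (a, b) of (|…0…⟩, |…1…⟩) become ((a + b)/√2, (a − b)/√2). Kets absent from the input have amplitude 0.
(|000⟩, |001⟩): (a, b) = (-1/√2, 1/√2) → (0, -1)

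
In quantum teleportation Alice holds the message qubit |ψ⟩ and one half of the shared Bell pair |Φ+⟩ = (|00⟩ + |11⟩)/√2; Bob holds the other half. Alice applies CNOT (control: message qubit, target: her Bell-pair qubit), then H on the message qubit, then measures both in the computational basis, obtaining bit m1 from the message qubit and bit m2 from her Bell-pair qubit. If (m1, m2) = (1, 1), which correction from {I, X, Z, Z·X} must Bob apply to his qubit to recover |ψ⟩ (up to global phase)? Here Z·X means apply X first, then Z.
Z·X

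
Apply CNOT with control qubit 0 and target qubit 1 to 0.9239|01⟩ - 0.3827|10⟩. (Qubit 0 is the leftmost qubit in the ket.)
0.9239|01⟩ - 0.3827|11⟩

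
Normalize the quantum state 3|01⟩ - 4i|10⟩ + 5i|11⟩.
0.4243|01⟩ - 0.5657i|10⟩ + (1/√2)i|11⟩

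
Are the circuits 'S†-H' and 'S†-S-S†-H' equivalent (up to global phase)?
Yes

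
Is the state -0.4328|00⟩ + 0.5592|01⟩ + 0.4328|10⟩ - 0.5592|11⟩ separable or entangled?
Separable

Writing the state as a|00⟩ + b|01⟩ + c|10⟩ + d|11⟩, it is a product state iff ad − bc = 0.
Here (a, b, c, d) = (-0.4328, 0.5592, 0.4328, -0.5592): ad − bc = (-0.4328)(-0.5592) − (0.5592)(0.4328) = 0, so the state is separable.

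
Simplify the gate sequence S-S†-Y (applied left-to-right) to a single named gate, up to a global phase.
Y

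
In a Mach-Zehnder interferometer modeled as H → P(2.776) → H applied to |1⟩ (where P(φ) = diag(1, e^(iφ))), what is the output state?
(0.967 - 0.1788i)|0⟩ + (0.03304 + 0.1788i)|1⟩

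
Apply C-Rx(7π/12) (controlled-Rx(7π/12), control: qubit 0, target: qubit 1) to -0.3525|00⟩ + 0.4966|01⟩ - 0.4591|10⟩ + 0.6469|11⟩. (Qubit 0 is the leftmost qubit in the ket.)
-0.3525|00⟩ + 0.4966|01⟩ + (-0.2795 - 0.5132i)|10⟩ + (0.3938 + 0.3642i)|11⟩

C-Rx(7π/12) leaves the control-|0⟩ kets |00⟩, |01⟩ unchanged and applies Rx(7π/12) to qubit 1 on the control-|1⟩ pair (|10⟩, |11⟩).
Rx(7π/12) = [[cos(θ/2), −i·sin(θ/2)], [−i·sin(θ/2), cos(θ/2)]]; θ = 7π/12, cos(θ/2) ≈ 0.608761, sin(θ/2) ≈ 0.793353.
With a = amp(|10⟩) = -0.4591 and b = amp(|11⟩) = 0.6469:
new amp(|10⟩) = (0.608761)·a + (-0.793353i)·b = (-0.2795 - 0.5132i)
new amp(|11⟩) = (-0.793353i)·a + (0.608761)·b = (0.3938 + 0.3642i)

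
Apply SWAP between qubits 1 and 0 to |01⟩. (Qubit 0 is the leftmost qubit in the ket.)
|10⟩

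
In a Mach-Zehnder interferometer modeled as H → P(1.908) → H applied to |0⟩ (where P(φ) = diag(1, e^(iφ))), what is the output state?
(0.3346 + 0.4718i)|0⟩ + (0.6654 - 0.4718i)|1⟩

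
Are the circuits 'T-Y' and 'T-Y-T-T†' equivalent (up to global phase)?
Yes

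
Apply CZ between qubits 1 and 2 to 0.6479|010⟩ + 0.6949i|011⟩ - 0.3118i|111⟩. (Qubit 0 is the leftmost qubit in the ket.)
0.6479|010⟩ - 0.6949i|011⟩ + 0.3118i|111⟩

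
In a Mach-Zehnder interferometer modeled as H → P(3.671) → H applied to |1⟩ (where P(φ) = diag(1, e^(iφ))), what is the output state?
(0.9316 + 0.2525i)|0⟩ + (0.06845 - 0.2525i)|1⟩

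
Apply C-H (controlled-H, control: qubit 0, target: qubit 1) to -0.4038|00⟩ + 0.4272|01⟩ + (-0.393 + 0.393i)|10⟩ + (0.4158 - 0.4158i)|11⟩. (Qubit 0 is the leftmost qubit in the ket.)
-0.4038|00⟩ + 0.4272|01⟩ + (0.01612 - 0.01612i)|10⟩ + (-0.5719 + 0.5719i)|11⟩

C-H leaves the control-|0⟩ kets |00⟩, |01⟩ unchanged and applies H to qubit 1 on the control-|1⟩ pair (|10⟩, |11⟩).
H = [[1/√2, 1/√2], [1/√2, -1/√2]].
With a = amp(|10⟩) = (-0.393 + 0.393i) and b = amp(|11⟩) = (0.4158 - 0.4158i):
new amp(|10⟩) = (1/√2)·a + (1/√2)·b = (0.01612 - 0.01612i)
new amp(|11⟩) = (1/√2)·a + (-1/√2)·b = (-0.5719 + 0.5719i)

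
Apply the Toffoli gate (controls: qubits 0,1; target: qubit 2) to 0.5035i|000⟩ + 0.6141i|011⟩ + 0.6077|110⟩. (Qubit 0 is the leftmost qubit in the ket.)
0.5035i|000⟩ + 0.6141i|011⟩ + 0.6077|111⟩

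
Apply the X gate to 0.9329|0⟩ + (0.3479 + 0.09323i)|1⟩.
(0.3479 + 0.09323i)|0⟩ + 0.9329|1⟩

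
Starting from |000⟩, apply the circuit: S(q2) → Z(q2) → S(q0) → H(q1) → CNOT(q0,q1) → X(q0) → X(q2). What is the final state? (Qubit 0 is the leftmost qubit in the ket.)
1/√2|101⟩ + 1/√2|111⟩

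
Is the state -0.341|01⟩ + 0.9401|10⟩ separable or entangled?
Entangled

Writing the state as a|00⟩ + b|01⟩ + c|10⟩ + d|11⟩, it is a product state iff ad − bc = 0.
Here (a, b, c, d) = (0, -0.341, 0.9401, 0): ad − bc = (0)(0) − (-0.341)(0.9401) = 0.3206 ≠ 0, so the state is entangled.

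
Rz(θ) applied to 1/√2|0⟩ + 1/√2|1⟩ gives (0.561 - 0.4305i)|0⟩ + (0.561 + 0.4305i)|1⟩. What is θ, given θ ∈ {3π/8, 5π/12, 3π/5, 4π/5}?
5π/12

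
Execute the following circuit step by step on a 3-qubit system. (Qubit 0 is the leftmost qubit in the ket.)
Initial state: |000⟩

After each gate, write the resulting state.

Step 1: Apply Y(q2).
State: i|001⟩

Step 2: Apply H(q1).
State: (1/√2)i|001⟩ + (1/√2)i|011⟩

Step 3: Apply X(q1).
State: (1/√2)i|001⟩ + (1/√2)i|011⟩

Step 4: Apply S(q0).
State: (1/√2)i|001⟩ + (1/√2)i|011⟩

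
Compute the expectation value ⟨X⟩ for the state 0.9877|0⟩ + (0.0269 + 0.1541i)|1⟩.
0.05314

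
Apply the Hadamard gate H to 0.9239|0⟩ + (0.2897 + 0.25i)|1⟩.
(0.8581 + 0.1768i)|0⟩ + (0.4484 - 0.1768i)|1⟩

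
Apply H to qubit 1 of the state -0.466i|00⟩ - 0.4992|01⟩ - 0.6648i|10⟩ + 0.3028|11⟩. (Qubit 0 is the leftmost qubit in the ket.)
(-0.353 - 0.3295i)|00⟩ + (0.353 - 0.3295i)|01⟩ + (0.2141 - 0.4701i)|10⟩ + (-0.2141 - 0.4701i)|11⟩

H on qubit 1 mixes each pair of kets that differ only in qubit 1: amplitudes (a, b) of (|…0…⟩, |…1…⟩) become ((a + b)/√2, (a − b)/√2). Kets absent from the input have amplitude 0.
(|00⟩, |01⟩): (a, b) = (-0.466i, -0.4992) → ((-0.353 - 0.3295i), (0.353 - 0.3295i))
(|10⟩, |11⟩): (a, b) = (-0.6648i, 0.3028) → ((0.2141 - 0.4701i), (-0.2141 - 0.4701i))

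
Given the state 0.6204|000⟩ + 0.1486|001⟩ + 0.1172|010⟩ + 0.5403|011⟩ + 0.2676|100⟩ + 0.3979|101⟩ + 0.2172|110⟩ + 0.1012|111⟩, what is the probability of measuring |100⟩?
0.07161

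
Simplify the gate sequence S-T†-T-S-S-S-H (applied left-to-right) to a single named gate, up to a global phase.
H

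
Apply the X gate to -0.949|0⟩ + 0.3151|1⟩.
0.3151|0⟩ - 0.949|1⟩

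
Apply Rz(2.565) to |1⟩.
(0.2843 + 0.9587i)|1⟩

Rz(2.565) = [[e^(−iθ/2), 0], [0, e^(iθ/2)]] with e^(±iθ/2) = cos(θ/2) ± i·sin(θ/2); θ = 2.565, cos(θ/2) ≈ 0.284319, sin(θ/2) ≈ 0.95873.
With a = amp(|0⟩) = 0 and b = amp(|1⟩) = 1:
new amp(|0⟩) = (0.284319 - 0.95873i)·a = 0
new amp(|1⟩) = (0.284319 + 0.95873i)·b = (0.2843 + 0.9587i)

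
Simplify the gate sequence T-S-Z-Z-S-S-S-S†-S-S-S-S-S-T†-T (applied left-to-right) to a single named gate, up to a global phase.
T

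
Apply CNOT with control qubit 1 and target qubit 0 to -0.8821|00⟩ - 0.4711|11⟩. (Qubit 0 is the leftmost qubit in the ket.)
-0.8821|00⟩ - 0.4711|01⟩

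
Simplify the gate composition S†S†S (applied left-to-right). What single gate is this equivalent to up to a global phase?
S†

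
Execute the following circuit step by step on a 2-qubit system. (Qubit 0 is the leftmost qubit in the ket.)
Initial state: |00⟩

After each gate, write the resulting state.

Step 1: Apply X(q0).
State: |10⟩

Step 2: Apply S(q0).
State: i|10⟩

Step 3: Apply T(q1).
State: i|10⟩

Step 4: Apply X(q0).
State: i|00⟩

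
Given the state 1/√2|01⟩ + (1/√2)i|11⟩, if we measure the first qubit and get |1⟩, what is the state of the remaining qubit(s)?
i|1⟩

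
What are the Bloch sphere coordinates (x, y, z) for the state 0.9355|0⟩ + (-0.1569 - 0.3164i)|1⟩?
(-0.2936, -0.592, 0.7504)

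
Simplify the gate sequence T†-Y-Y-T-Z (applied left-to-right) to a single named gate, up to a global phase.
Z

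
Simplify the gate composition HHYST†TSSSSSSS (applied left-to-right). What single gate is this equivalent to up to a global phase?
Y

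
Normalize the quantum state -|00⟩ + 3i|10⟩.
-0.3162|00⟩ + 0.9487i|10⟩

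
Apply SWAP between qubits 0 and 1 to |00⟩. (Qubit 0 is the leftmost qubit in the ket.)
|00⟩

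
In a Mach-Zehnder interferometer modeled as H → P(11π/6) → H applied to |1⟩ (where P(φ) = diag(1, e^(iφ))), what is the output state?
(0.06699 + 0.25i)|0⟩ + (0.933 - 0.25i)|1⟩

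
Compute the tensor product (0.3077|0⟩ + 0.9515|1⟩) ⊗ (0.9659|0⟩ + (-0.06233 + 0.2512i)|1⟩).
0.2972|00⟩ + (-0.01918 + 0.07729i)|01⟩ + 0.9191|10⟩ + (-0.05931 + 0.239i)|11⟩

amp(|b₁b₂…⟩) = product of the factor amplitudes for bits b₁, b₂, …; only kets whose every factor amplitude is nonzero survive.
|00⟩: (0.3077)(0.9659) = 0.2972
|01⟩: (0.3077)(-0.06233 + 0.2512i) = (-0.01918 + 0.07729i)
|10⟩: (0.9515)(0.9659) = 0.9191
|11⟩: (0.9515)(-0.06233 + 0.2512i) = (-0.05931 + 0.239i)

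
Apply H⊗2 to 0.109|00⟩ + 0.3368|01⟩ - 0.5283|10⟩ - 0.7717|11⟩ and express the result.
-0.4271|00⟩ + 0.0078|01⟩ + 0.8729|10⟩ - 0.2356|11⟩

H⊗2 gives amp(|y⟩) = (1/2) Σ_x (−1)^(x·y) amp(|x⟩), where x·y is the number of positions in which both x and y have a 1.
|00⟩: (0.109 + 0.3368 - 0.5283 - 0.7717)/2 = -0.4271
|01⟩: (0.109 - 0.3368 - 0.5283 + 0.7717)/2 = 0.0078
|10⟩: (0.109 + 0.3368 + 0.5283 + 0.7717)/2 = 0.8729
|11⟩: (0.109 - 0.3368 + 0.5283 - 0.7717)/2 = -0.2356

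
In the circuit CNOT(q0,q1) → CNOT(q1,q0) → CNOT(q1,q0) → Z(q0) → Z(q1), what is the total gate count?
5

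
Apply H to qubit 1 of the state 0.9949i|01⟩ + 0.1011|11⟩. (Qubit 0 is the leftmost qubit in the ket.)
0.7035i|00⟩ - 0.7035i|01⟩ + 0.07149|10⟩ - 0.07149|11⟩

H on qubit 1 mixes each pair of kets that differ only in qubit 1: amplitudes (a, b) of (|…0…⟩, |…1…⟩) become ((a + b)/√2, (a − b)/√2). Kets absent from the input have amplitude 0.
(|00⟩, |01⟩): (a, b) = (0, 0.9949i) → (0.7035i, -0.7035i)
(|10⟩, |11⟩): (a, b) = (0, 0.1011) → (0.07149, -0.07149)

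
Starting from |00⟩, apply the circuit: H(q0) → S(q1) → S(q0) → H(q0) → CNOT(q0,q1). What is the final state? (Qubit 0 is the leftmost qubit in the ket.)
(1/2 + (1/2)i)|00⟩ + (1/2 - (1/2)i)|11⟩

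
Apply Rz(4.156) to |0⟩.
(-0.4857 - 0.8741i)|0⟩

Rz(4.156) = [[e^(−iθ/2), 0], [0, e^(iθ/2)]] with e^(±iθ/2) = cos(θ/2) ± i·sin(θ/2); θ = 4.156, cos(θ/2) ≈ -0.485735, sin(θ/2) ≈ 0.874106.
With a = amp(|0⟩) = 1 and b = amp(|1⟩) = 0:
new amp(|0⟩) = (-0.485735 - 0.874106i)·a = (-0.4857 - 0.8741i)
new amp(|1⟩) = (-0.485735 + 0.874106i)·b = 0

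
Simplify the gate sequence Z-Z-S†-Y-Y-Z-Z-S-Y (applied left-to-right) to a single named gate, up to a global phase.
Y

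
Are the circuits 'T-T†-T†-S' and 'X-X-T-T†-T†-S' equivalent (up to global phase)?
Yes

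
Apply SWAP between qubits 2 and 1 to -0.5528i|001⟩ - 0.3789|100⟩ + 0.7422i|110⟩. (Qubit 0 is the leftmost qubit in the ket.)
-0.5528i|010⟩ - 0.3789|100⟩ + 0.7422i|101⟩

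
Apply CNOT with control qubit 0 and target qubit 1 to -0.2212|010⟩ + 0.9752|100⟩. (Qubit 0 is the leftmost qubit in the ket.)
-0.2212|010⟩ + 0.9752|110⟩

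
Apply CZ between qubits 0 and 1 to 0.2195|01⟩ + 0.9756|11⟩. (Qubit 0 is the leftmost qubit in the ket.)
0.2195|01⟩ - 0.9756|11⟩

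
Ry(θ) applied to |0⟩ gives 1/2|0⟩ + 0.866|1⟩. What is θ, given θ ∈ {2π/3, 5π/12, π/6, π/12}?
2π/3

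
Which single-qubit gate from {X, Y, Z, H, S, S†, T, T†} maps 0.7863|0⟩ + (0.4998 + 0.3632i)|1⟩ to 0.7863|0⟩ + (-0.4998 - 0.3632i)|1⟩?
Z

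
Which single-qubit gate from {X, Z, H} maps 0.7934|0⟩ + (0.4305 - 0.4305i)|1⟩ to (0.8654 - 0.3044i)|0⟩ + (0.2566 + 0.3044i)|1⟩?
H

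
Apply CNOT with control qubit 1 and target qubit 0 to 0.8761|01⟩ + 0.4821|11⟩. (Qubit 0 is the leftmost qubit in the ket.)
0.4821|01⟩ + 0.8761|11⟩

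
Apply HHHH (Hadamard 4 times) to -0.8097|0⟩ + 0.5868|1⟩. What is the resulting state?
-0.8097|0⟩ + 0.5868|1⟩

H² = I, so an even number of Hadamards cancels: H^4 = I and the state is unchanged.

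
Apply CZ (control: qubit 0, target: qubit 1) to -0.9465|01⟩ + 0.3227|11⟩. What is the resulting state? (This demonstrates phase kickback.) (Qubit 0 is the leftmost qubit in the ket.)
-0.9465|01⟩ - 0.3227|11⟩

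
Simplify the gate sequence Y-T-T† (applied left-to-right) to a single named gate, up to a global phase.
Y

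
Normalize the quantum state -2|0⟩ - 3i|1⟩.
-0.5547|0⟩ - 0.8321i|1⟩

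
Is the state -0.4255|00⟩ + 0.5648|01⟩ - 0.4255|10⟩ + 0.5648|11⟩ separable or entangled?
Separable

Writing the state as a|00⟩ + b|01⟩ + c|10⟩ + d|11⟩, it is a product state iff ad − bc = 0.
Here (a, b, c, d) = (-0.4255, 0.5648, -0.4255, 0.5648): ad − bc = (-0.4255)(0.5648) − (0.5648)(-0.4255) = 0, so the state is separable.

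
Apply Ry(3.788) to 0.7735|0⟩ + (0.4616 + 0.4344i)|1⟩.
(-0.6834 - 0.4119i)|0⟩ + (0.5868 - 0.138i)|1⟩

Ry(3.788) = [[cos(θ/2), −sin(θ/2)], [sin(θ/2), cos(θ/2)]]; θ = 3.788, cos(θ/2) ≈ -0.317606, sin(θ/2) ≈ 0.948223.
With a = amp(|0⟩) = 0.7735 and b = amp(|1⟩) = (0.4616 + 0.4344i):
new amp(|0⟩) = (-0.317606)·a + (-0.948223)·b = (-0.6834 - 0.4119i)
new amp(|1⟩) = (0.948223)·a + (-0.317606)·b = (0.5868 - 0.138i)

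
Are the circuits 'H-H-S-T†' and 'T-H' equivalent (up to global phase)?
No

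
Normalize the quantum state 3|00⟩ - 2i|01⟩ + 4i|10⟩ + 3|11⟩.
0.4867|00⟩ - 0.3244i|01⟩ + 0.6489i|10⟩ + 0.4867|11⟩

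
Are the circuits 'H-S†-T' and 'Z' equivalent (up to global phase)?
No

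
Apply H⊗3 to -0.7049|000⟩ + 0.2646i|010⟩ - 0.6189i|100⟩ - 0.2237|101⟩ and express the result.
(-0.3283 - 0.1253i)|000⟩ + (-0.1701 - 0.1253i)|001⟩ + (-0.3283 - 0.3124i)|010⟩ + (-0.1701 - 0.3124i)|011⟩ + (-0.1701 + 0.3124i)|100⟩ + (-0.3283 + 0.3124i)|101⟩ + (-0.1701 + 0.1253i)|110⟩ + (-0.3283 + 0.1253i)|111⟩

H⊗3 gives amp(|y⟩) = (1/2√2) Σ_x (−1)^(x·y) amp(|x⟩), where x·y is the number of positions in which both x and y have a 1.
|000⟩: (-0.7049 + 0.2646i - 0.6189i - 0.2237)/(2√2) = (-0.3283 - 0.1253i)
|001⟩: (-0.7049 + 0.2646i - 0.6189i + 0.2237)/(2√2) = (-0.1701 - 0.1253i)
|010⟩: (-0.7049 - 0.2646i - 0.6189i - 0.2237)/(2√2) = (-0.3283 - 0.3124i)
|011⟩: (-0.7049 - 0.2646i - 0.6189i + 0.2237)/(2√2) = (-0.1701 - 0.3124i)
|100⟩: (-0.7049 + 0.2646i + 0.6189i + 0.2237)/(2√2) = (-0.1701 + 0.3124i)
|101⟩: (-0.7049 + 0.2646i + 0.6189i - 0.2237)/(2√2) = (-0.3283 + 0.3124i)
|110⟩: (-0.7049 - 0.2646i + 0.6189i + 0.2237)/(2√2) = (-0.1701 + 0.1253i)
|111⟩: (-0.7049 - 0.2646i + 0.6189i - 0.2237)/(2√2) = (-0.3283 + 0.1253i)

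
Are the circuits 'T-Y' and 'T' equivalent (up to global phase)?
No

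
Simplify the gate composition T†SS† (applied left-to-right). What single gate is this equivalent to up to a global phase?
T†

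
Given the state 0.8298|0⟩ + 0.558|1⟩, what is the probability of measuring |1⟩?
0.3114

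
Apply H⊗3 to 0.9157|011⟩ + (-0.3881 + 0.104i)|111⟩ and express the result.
(0.1865 + 0.03677i)|000⟩ + (-0.1865 - 0.03677i)|001⟩ + (-0.1865 - 0.03677i)|010⟩ + (0.1865 + 0.03677i)|011⟩ + (0.461 - 0.03677i)|100⟩ + (-0.461 + 0.03677i)|101⟩ + (-0.461 + 0.03677i)|110⟩ + (0.461 - 0.03677i)|111⟩

H⊗3 gives amp(|y⟩) = (1/2√2) Σ_x (−1)^(x·y) amp(|x⟩), where x·y is the number of positions in which both x and y have a 1.
|000⟩: (0.9157 + (-0.3881 + 0.104i))/(2√2) = (0.1865 + 0.03677i)
|001⟩: (-0.9157 - (-0.3881 + 0.104i))/(2√2) = (-0.1865 - 0.03677i)
|010⟩: (-0.9157 - (-0.3881 + 0.104i))/(2√2) = (-0.1865 - 0.03677i)
|011⟩: (0.9157 + (-0.3881 + 0.104i))/(2√2) = (0.1865 + 0.03677i)
|100⟩: (0.9157 - (-0.3881 + 0.104i))/(2√2) = (0.461 - 0.03677i)
|101⟩: (-0.9157 + (-0.3881 + 0.104i))/(2√2) = (-0.461 + 0.03677i)
|110⟩: (-0.9157 + (-0.3881 + 0.104i))/(2√2) = (-0.461 + 0.03677i)
|111⟩: (0.9157 - (-0.3881 + 0.104i))/(2√2) = (0.461 - 0.03677i)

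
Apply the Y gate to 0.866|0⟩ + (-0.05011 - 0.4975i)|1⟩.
(-0.4975 + 0.05011i)|0⟩ + 0.866i|1⟩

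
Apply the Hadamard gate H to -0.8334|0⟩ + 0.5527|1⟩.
-0.1985|0⟩ - 0.9801|1⟩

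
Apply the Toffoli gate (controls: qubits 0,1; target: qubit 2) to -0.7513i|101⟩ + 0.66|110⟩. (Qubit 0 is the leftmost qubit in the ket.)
-0.7513i|101⟩ + 0.66|111⟩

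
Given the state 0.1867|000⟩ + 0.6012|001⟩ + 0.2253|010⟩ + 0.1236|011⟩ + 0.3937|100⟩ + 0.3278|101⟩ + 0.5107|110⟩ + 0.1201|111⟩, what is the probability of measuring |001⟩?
0.3614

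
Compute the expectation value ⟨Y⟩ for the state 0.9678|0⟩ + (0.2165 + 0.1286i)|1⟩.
0.2489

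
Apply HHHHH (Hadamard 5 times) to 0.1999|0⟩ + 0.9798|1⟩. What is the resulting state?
0.8342|0⟩ - 0.5515|1⟩

H² = I, so H^5 = H: a single Hadamard. With (a, b) = (0.1999, 0.9798), H gives ((a + b)/√2, (a − b)/√2) = (0.8342, -0.5515).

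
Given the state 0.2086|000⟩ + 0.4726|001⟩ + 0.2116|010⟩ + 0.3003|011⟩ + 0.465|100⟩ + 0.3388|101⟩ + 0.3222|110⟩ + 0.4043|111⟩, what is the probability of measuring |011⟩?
0.09018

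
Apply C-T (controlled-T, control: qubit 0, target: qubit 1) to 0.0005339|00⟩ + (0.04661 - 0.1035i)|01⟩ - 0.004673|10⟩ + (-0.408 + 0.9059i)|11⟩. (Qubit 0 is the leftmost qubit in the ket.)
0.0005339|00⟩ + (0.04661 - 0.1035i)|01⟩ - 0.004673|10⟩ + (-0.9291 + 0.3521i)|11⟩

C-T leaves the control-|0⟩ kets |00⟩, |01⟩ unchanged and applies T to qubit 1 on the control-|1⟩ pair (|10⟩, |11⟩).
T = [[1, 0], [0, (1/√2 + (1/√2)i)]].
With a = amp(|10⟩) = -0.004673 and b = amp(|11⟩) = (-0.408 + 0.9059i):
new amp(|10⟩) = (1)·a = -0.004673
new amp(|11⟩) = (1/√2 + (1/√2)i)·b = (-0.9291 + 0.3521i)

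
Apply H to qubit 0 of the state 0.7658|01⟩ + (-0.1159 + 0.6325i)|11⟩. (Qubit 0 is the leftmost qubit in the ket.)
(0.4595 + 0.4472i)|01⟩ + (0.6235 - 0.4472i)|11⟩

H on qubit 0 mixes each pair of kets that differ only in qubit 0: amplitudes (a, b) of (|…0…⟩, |…1…⟩) become ((a + b)/√2, (a − b)/√2). Kets absent from the input have amplitude 0.
(|01⟩, |11⟩): (a, b) = (0.7658, (-0.1159 + 0.6325i)) → ((0.4595 + 0.4472i), (0.6235 - 0.4472i))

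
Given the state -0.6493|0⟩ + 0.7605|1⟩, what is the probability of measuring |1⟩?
0.5784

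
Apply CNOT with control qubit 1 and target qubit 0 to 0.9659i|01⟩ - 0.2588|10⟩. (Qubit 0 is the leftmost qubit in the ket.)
-0.2588|10⟩ + 0.9659i|11⟩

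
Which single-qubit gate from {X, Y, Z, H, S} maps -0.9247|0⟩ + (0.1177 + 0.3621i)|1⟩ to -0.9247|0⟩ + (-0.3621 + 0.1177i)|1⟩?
S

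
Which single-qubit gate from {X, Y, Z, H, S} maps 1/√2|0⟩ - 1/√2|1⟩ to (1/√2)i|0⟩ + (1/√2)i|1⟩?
Y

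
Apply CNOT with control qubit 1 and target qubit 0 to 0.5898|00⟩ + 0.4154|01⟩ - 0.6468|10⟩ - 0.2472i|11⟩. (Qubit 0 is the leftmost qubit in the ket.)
0.5898|00⟩ - 0.2472i|01⟩ - 0.6468|10⟩ + 0.4154|11⟩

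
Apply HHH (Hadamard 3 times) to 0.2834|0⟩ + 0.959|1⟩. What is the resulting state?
0.8785|0⟩ - 0.4777|1⟩

H² = I, so H^3 = H: a single Hadamard. With (a, b) = (0.2834, 0.959), H gives ((a + b)/√2, (a − b)/√2) = (0.8785, -0.4777).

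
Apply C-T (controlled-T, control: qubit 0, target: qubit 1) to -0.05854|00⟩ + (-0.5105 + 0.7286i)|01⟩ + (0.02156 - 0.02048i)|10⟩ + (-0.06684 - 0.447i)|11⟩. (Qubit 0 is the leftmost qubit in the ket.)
-0.05854|00⟩ + (-0.5105 + 0.7286i)|01⟩ + (0.02156 - 0.02048i)|10⟩ + (0.2688 - 0.3633i)|11⟩

C-T leaves the control-|0⟩ kets |00⟩, |01⟩ unchanged and applies T to qubit 1 on the control-|1⟩ pair (|10⟩, |11⟩).
T = [[1, 0], [0, (1/√2 + (1/√2)i)]].
With a = amp(|10⟩) = (0.02156 - 0.02048i) and b = amp(|11⟩) = (-0.06684 - 0.447i):
new amp(|10⟩) = (1)·a = (0.02156 - 0.02048i)
new amp(|11⟩) = (1/√2 + (1/√2)i)·b = (0.2688 - 0.3633i)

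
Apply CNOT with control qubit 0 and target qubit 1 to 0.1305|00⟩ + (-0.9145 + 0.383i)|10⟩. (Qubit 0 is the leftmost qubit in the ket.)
0.1305|00⟩ + (-0.9145 + 0.383i)|11⟩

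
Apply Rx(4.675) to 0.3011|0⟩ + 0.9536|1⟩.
(-0.2089 - 0.6868i)|0⟩ + (-0.6616 - 0.2169i)|1⟩

Rx(4.675) = [[cos(θ/2), −i·sin(θ/2)], [−i·sin(θ/2), cos(θ/2)]]; θ = 4.675, cos(θ/2) ≈ -0.693765, sin(θ/2) ≈ 0.720201.
With a = amp(|0⟩) = 0.3011 and b = amp(|1⟩) = 0.9536:
new amp(|0⟩) = (-0.693765)·a + (-0.720201i)·b = (-0.2089 - 0.6868i)
new amp(|1⟩) = (-0.720201i)·a + (-0.693765)·b = (-0.6616 - 0.2169i)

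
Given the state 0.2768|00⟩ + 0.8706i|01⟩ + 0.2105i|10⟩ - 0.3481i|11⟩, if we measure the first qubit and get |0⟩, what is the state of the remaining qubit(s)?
0.303|0⟩ + 0.953i|1⟩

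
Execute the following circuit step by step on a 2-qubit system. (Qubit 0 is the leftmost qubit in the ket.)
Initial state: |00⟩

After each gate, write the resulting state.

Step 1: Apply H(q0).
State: 1/√2|00⟩ + 1/√2|10⟩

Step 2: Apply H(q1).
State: 1/2|00⟩ + 1/2|01⟩ + 1/2|10⟩ + 1/2|11⟩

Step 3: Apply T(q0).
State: 1/2|00⟩ + 1/2|01⟩ + (1/√8 + (1/√8)i)|10⟩ + (1/√8 + (1/√8)i)|11⟩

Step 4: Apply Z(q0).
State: 1/2|00⟩ + 1/2|01⟩ + (-1/√8 - (1/√8)i)|10⟩ + (-1/√8 - (1/√8)i)|11⟩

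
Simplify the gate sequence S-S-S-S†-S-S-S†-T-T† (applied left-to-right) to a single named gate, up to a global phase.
S†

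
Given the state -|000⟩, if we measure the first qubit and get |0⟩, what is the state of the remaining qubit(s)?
-|00⟩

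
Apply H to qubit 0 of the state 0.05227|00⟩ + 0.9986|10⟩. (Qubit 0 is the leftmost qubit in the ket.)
0.7431|00⟩ - 0.6692|10⟩

H on qubit 0 mixes each pair of kets that differ only in qubit 0: amplitudes (a, b) of (|…0…⟩, |…1…⟩) become ((a + b)/√2, (a − b)/√2). Kets absent from the input have amplitude 0.
(|00⟩, |10⟩): (a, b) = (0.05227, 0.9986) → (0.7431, -0.6692)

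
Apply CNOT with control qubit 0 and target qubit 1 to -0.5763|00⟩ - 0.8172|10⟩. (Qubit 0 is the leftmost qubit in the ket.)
-0.5763|00⟩ - 0.8172|11⟩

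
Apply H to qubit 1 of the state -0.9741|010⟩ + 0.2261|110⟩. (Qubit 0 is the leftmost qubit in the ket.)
-0.6888|000⟩ + 0.6888|010⟩ + 0.1599|100⟩ - 0.1599|110⟩

H on qubit 1 mixes each pair of kets that differ only in qubit 1: amplitudes (a, b) of (|…0…⟩, |…1…⟩) become ((a + b)/√2, (a − b)/√2). Kets absent from the input have amplitude 0.
(|000⟩, |010⟩): (a, b) = (0, -0.9741) → (-0.6888, 0.6888)
(|100⟩, |110⟩): (a, b) = (0, 0.2261) → (0.1599, -0.1599)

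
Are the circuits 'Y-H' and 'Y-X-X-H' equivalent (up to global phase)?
Yes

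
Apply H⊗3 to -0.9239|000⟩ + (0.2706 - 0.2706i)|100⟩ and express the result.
(-0.231 - 0.09567i)|000⟩ + (-0.231 - 0.09567i)|001⟩ + (-0.231 - 0.09567i)|010⟩ + (-0.231 - 0.09567i)|011⟩ + (-0.4223 + 0.09567i)|100⟩ + (-0.4223 + 0.09567i)|101⟩ + (-0.4223 + 0.09567i)|110⟩ + (-0.4223 + 0.09567i)|111⟩

H⊗3 gives amp(|y⟩) = (1/2√2) Σ_x (−1)^(x·y) amp(|x⟩), where x·y is the number of positions in which both x and y have a 1.
|000⟩: (-0.9239 + (0.2706 - 0.2706i))/(2√2) = (-0.231 - 0.09567i)
|001⟩: (-0.9239 + (0.2706 - 0.2706i))/(2√2) = (-0.231 - 0.09567i)
|010⟩: (-0.9239 + (0.2706 - 0.2706i))/(2√2) = (-0.231 - 0.09567i)
|011⟩: (-0.9239 + (0.2706 - 0.2706i))/(2√2) = (-0.231 - 0.09567i)
|100⟩: (-0.9239 - (0.2706 - 0.2706i))/(2√2) = (-0.4223 + 0.09567i)
|101⟩: (-0.9239 - (0.2706 - 0.2706i))/(2√2) = (-0.4223 + 0.09567i)
|110⟩: (-0.9239 - (0.2706 - 0.2706i))/(2√2) = (-0.4223 + 0.09567i)
|111⟩: (-0.9239 - (0.2706 - 0.2706i))/(2√2) = (-0.4223 + 0.09567i)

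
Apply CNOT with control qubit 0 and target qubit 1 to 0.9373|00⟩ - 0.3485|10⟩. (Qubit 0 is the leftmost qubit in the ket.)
0.9373|00⟩ - 0.3485|11⟩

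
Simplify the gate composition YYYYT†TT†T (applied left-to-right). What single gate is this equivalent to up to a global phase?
I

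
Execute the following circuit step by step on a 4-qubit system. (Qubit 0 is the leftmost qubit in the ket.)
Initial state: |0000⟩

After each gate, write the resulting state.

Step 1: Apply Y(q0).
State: i|1000⟩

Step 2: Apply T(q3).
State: i|1000⟩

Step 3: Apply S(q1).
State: i|1000⟩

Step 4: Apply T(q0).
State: (-1/√2 + (1/√2)i)|1000⟩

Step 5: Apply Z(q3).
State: (-1/√2 + (1/√2)i)|1000⟩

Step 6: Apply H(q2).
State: (-1/2 + (1/2)i)|1000⟩ + (-1/2 + (1/2)i)|1010⟩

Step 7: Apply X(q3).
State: (-1/2 + (1/2)i)|1001⟩ + (-1/2 + (1/2)i)|1011⟩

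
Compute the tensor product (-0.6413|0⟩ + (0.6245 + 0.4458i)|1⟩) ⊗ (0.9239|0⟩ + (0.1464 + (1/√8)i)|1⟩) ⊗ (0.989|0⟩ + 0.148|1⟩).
-0.586|000⟩ - 0.08769|001⟩ + (-0.09285 - 0.2242i)|010⟩ + (-0.0139 - 0.03356i)|011⟩ + (0.5706 + 0.4073i)|100⟩ + (0.08539 + 0.06096i)|101⟩ + (-0.06546 + 0.2829i)|110⟩ + (-0.009796 + 0.04234i)|111⟩

amp(|b₁b₂…⟩) = product of the factor amplitudes for bits b₁, b₂, …; only kets whose every factor amplitude is nonzero survive.
|000⟩: (-0.6413)(0.9239)(0.989) = -0.586
|001⟩: (-0.6413)(0.9239)(0.148) = -0.08769
|010⟩: (-0.6413)(0.1464 + (1/√8)i)(0.989) = (-0.09285 - 0.2242i)
|011⟩: (-0.6413)(0.1464 + (1/√8)i)(0.148) = (-0.0139 - 0.03356i)
|100⟩: (0.6245 + 0.4458i)(0.9239)(0.989) = (0.5706 + 0.4073i)
|101⟩: (0.6245 + 0.4458i)(0.9239)(0.148) = (0.08539 + 0.06096i)
|110⟩: (0.6245 + 0.4458i)(0.1464 + (1/√8)i)(0.989) = (-0.06546 + 0.2829i)
|111⟩: (0.6245 + 0.4458i)(0.1464 + (1/√8)i)(0.148) = (-0.009796 + 0.04234i)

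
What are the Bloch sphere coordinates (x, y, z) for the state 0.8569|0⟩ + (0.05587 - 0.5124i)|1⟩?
(0.09575, -0.8782, 0.4686)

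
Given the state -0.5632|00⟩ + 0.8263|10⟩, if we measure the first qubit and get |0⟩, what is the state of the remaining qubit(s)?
-|0⟩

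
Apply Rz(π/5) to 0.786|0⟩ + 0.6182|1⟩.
(0.7475 - 0.2429i)|0⟩ + (0.5879 + 0.191i)|1⟩

Rz(π/5) = [[e^(−iθ/2), 0], [0, e^(iθ/2)]] with e^(±iθ/2) = cos(θ/2) ± i·sin(θ/2); θ = π/5, cos(θ/2) ≈ 0.951057, sin(θ/2) ≈ 0.309017.
With a = amp(|0⟩) = 0.786 and b = amp(|1⟩) = 0.6182:
new amp(|0⟩) = (0.951057 - 0.309017i)·a = (0.7475 - 0.2429i)
new amp(|1⟩) = (0.951057 + 0.309017i)·b = (0.5879 + 0.191i)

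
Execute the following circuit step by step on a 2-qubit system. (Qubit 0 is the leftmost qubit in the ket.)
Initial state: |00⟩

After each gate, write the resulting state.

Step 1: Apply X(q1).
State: |01⟩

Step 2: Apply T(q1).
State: (1/√2 + (1/√2)i)|01⟩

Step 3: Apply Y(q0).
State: (-1/√2 + (1/√2)i)|11⟩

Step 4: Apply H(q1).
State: (-1/2 + (1/2)i)|10⟩ + (1/2 - (1/2)i)|11⟩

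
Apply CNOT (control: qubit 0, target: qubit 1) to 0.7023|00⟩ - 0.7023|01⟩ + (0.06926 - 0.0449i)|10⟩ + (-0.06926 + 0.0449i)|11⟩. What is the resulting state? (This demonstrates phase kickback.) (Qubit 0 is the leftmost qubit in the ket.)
0.7023|00⟩ - 0.7023|01⟩ + (-0.06926 + 0.0449i)|10⟩ + (0.06926 - 0.0449i)|11⟩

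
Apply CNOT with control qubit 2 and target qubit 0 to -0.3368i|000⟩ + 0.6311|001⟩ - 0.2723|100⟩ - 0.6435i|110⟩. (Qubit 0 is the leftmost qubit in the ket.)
-0.3368i|000⟩ - 0.2723|100⟩ + 0.6311|101⟩ - 0.6435i|110⟩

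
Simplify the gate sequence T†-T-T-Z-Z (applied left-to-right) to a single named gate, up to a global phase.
T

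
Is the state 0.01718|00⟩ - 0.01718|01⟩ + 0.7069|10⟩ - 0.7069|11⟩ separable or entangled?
Separable

Writing the state as a|00⟩ + b|01⟩ + c|10⟩ + d|11⟩, it is a product state iff ad − bc = 0.
Here (a, b, c, d) = (0.01718, -0.01718, 0.7069, -0.7069): ad − bc = (0.01718)(-0.7069) − (-0.01718)(0.7069) = 0, so the state is separable.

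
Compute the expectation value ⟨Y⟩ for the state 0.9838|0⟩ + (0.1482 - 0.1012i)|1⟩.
-0.1991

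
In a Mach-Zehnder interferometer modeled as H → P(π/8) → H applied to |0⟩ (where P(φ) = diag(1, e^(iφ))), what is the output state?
(0.9619 + 0.1913i)|0⟩ + (0.03806 - 0.1913i)|1⟩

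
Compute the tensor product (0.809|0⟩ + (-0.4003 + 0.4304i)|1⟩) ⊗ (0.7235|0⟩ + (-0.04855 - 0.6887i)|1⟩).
0.5853|00⟩ + (-0.03928 - 0.5572i)|01⟩ + (-0.2896 + 0.3114i)|10⟩ + (0.3159 + 0.2548i)|11⟩

amp(|b₁b₂…⟩) = product of the factor amplitudes for bits b₁, b₂, …; only kets whose every factor amplitude is nonzero survive.
|00⟩: (0.809)(0.7235) = 0.5853
|01⟩: (0.809)(-0.04855 - 0.6887i) = (-0.03928 - 0.5572i)
|10⟩: (-0.4003 + 0.4304i)(0.7235) = (-0.2896 + 0.3114i)
|11⟩: (-0.4003 + 0.4304i)(-0.04855 - 0.6887i) = (0.3159 + 0.2548i)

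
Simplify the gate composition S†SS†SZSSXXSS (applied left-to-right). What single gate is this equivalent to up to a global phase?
Z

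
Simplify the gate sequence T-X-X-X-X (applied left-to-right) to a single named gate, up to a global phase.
T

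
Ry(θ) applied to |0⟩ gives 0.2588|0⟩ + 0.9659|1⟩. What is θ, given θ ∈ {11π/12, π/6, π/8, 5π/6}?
5π/6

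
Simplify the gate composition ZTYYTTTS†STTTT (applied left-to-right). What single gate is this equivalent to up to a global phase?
Z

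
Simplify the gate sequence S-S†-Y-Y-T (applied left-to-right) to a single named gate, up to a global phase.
T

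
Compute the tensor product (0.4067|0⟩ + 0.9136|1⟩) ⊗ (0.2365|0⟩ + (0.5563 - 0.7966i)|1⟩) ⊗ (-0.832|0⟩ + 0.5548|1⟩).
-0.08003|000⟩ + 0.05336|001⟩ + (-0.1882 + 0.2695i)|010⟩ + (0.1255 - 0.1797i)|011⟩ - 0.1798|100⟩ + 0.1199|101⟩ + (-0.4229 + 0.6055i)|110⟩ + (0.282 - 0.4038i)|111⟩

amp(|b₁b₂…⟩) = product of the factor amplitudes for bits b₁, b₂, …; only kets whose every factor amplitude is nonzero survive.
|000⟩: (0.4067)(0.2365)(-0.832) = -0.08003
|001⟩: (0.4067)(0.2365)(0.5548) = 0.05336
|010⟩: (0.4067)(0.5563 - 0.7966i)(-0.832) = (-0.1882 + 0.2695i)
|011⟩: (0.4067)(0.5563 - 0.7966i)(0.5548) = (0.1255 - 0.1797i)
|100⟩: (0.9136)(0.2365)(-0.832) = -0.1798
|101⟩: (0.9136)(0.2365)(0.5548) = 0.1199
|110⟩: (0.9136)(0.5563 - 0.7966i)(-0.832) = (-0.4229 + 0.6055i)
|111⟩: (0.9136)(0.5563 - 0.7966i)(0.5548) = (0.282 - 0.4038i)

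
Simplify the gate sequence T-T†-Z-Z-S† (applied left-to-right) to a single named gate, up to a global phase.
S†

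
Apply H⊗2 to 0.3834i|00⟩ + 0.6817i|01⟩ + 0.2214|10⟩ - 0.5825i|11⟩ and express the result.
(0.1107 + 0.2413i)|00⟩ + (0.1107 + 0.1421i)|01⟩ + (-0.1107 + 0.8238i)|10⟩ + (-0.1107 - 0.4404i)|11⟩

H⊗2 gives amp(|y⟩) = (1/2) Σ_x (−1)^(x·y) amp(|x⟩), where x·y is the number of positions in which both x and y have a 1.
|00⟩: (0.3834i + 0.6817i + 0.2214 - 0.5825i)/2 = (0.1107 + 0.2413i)
|01⟩: (0.3834i - 0.6817i + 0.2214 + 0.5825i)/2 = (0.1107 + 0.1421i)
|10⟩: (0.3834i + 0.6817i - 0.2214 + 0.5825i)/2 = (-0.1107 + 0.8238i)
|11⟩: (0.3834i - 0.6817i - 0.2214 - 0.5825i)/2 = (-0.1107 - 0.4404i)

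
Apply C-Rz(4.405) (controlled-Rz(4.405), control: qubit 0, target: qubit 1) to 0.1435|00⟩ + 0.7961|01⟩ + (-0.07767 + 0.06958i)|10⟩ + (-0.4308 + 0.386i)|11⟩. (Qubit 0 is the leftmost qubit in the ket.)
0.1435|00⟩ + 0.7961|01⟩ + (0.102 + 0.02159i)|10⟩ + (-0.05711 - 0.5756i)|11⟩

C-Rz(4.405) leaves the control-|0⟩ kets |00⟩, |01⟩ unchanged and applies Rz(4.405) to qubit 1 on the control-|1⟩ pair (|10⟩, |11⟩).
Rz(4.405) = [[e^(−iθ/2), 0], [0, e^(iθ/2)]] with e^(±iθ/2) = cos(θ/2) ± i·sin(θ/2); θ = 4.405, cos(θ/2) ≈ -0.590521, sin(θ/2) ≈ 0.807023.
With a = amp(|10⟩) = (-0.07767 + 0.06958i) and b = amp(|11⟩) = (-0.4308 + 0.386i):
new amp(|10⟩) = (-0.590521 - 0.807023i)·a = (0.102 + 0.02159i)
new amp(|11⟩) = (-0.590521 + 0.807023i)·b = (-0.05711 - 0.5756i)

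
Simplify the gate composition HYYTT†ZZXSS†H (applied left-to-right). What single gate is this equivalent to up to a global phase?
Z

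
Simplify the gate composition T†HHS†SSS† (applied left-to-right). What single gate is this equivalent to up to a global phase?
T†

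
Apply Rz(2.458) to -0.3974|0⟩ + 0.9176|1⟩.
(-0.1332 + 0.3744i)|0⟩ + (0.3076 + 0.8645i)|1⟩

Rz(2.458) = [[e^(−iθ/2), 0], [0, e^(iθ/2)]] with e^(±iθ/2) = cos(θ/2) ± i·sin(θ/2); θ = 2.458, cos(θ/2) ≈ 0.33518, sin(θ/2) ≈ 0.942154.
With a = amp(|0⟩) = -0.3974 and b = amp(|1⟩) = 0.9176:
new amp(|0⟩) = (0.33518 - 0.942154i)·a = (-0.1332 + 0.3744i)
new amp(|1⟩) = (0.33518 + 0.942154i)·b = (0.3076 + 0.8645i)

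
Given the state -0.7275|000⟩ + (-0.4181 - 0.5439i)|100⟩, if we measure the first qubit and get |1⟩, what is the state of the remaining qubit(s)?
(-0.6095 - 0.7928i)|00⟩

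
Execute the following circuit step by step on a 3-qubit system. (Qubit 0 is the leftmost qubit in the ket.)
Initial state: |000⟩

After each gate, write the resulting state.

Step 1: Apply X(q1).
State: |010⟩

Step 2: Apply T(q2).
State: |010⟩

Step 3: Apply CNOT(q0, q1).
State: |010⟩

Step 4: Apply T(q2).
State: |010⟩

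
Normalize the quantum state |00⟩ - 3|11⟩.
0.3162|00⟩ - 0.9487|11⟩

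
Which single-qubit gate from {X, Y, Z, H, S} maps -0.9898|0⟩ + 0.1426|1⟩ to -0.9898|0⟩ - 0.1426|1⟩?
Z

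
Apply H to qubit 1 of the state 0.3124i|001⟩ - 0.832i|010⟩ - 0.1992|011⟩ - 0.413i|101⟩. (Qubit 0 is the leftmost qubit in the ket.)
-0.5883i|000⟩ + (-0.1409 + 0.2209i)|001⟩ + 0.5883i|010⟩ + (0.1409 + 0.2209i)|011⟩ - 0.292i|101⟩ - 0.292i|111⟩

H on qubit 1 mixes each pair of kets that differ only in qubit 1: amplitudes (a, b) of (|…0…⟩, |…1…⟩) become ((a + b)/√2, (a − b)/√2). Kets absent from the input have amplitude 0.
(|000⟩, |010⟩): (a, b) = (0, -0.832i) → (-0.5883i, 0.5883i)
(|001⟩, |011⟩): (a, b) = (0.3124i, -0.1992) → ((-0.1409 + 0.2209i), (0.1409 + 0.2209i))
(|101⟩, |111⟩): (a, b) = (-0.413i, 0) → (-0.292i, -0.292i)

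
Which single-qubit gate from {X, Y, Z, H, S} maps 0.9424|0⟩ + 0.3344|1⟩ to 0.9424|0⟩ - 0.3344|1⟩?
Z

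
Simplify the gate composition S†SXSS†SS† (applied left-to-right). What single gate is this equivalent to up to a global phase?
X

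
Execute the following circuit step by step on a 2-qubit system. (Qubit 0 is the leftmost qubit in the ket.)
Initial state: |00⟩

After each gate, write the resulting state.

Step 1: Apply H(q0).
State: 1/√2|00⟩ + 1/√2|10⟩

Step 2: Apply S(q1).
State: 1/√2|00⟩ + 1/√2|10⟩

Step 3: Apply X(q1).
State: 1/√2|01⟩ + 1/√2|11⟩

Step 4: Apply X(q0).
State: 1/√2|01⟩ + 1/√2|11⟩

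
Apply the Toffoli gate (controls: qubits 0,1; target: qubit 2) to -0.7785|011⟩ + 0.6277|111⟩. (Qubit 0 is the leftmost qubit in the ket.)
-0.7785|011⟩ + 0.6277|110⟩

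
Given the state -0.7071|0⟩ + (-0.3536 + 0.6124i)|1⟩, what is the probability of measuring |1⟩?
0.5001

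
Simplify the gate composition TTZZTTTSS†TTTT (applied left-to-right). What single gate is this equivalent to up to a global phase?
T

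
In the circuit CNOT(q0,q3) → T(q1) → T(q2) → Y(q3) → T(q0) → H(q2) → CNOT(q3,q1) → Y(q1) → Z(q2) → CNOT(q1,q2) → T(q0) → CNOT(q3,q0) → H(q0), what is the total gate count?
13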